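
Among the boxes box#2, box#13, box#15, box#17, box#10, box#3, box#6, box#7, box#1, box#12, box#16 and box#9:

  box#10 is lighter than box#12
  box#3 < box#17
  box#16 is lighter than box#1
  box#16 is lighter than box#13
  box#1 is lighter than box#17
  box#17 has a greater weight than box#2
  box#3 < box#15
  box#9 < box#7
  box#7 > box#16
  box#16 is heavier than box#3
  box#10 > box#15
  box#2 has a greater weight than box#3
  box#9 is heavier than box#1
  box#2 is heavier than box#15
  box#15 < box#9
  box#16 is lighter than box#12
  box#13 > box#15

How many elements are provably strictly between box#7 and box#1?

1

The relations place box#1 below box#7. An element lies strictly between them when it is forced above box#1 and also forced below box#7.
Above box#1: {box#9, box#17}. Below box#7: {box#3, box#16, box#15, box#9}.
Intersection: {box#9} — 1.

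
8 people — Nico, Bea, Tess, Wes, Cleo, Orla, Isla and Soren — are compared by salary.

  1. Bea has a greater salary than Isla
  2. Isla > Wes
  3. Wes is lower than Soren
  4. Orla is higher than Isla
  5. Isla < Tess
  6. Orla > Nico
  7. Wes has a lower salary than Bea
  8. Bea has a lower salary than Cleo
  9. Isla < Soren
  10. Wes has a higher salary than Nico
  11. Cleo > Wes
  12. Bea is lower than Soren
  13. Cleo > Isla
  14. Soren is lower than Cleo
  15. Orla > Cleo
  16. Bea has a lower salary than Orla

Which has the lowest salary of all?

Nico

Wes is not least since Nico < Wes; Isla is not least since Wes < Isla; Bea is not least since Isla < Bea; Tess is not least since Isla < Tess; Soren is not least since Wes < Soren; Cleo is not least since Isla < Cleo; Orla is not least since Nico < Orla.
Only Nico has nothing below it, so Nico is the lowest salary.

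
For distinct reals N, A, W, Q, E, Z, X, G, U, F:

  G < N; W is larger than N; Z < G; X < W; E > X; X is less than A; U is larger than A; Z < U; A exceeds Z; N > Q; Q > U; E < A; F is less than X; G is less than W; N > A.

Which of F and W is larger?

W

Link the given pairs in sequence: F < X; X < E; E < A; A < U; U < Q; Q < N; N < W.
Together: F < X < E < A < U < Q < N < W.
So F < W; W is the larger of the two.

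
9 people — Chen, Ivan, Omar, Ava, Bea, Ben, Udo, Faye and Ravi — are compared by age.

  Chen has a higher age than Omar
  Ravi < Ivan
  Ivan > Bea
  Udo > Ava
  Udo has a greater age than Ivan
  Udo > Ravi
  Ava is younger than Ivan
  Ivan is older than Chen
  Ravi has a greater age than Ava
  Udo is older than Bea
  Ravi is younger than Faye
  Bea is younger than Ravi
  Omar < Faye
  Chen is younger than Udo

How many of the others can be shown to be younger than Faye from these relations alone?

From Faye the given relations immediately reach Omar, Ravi.
From those, Bea, Ava — 4 in total.
Nothing else is reachable below Faye; 4 in all.

4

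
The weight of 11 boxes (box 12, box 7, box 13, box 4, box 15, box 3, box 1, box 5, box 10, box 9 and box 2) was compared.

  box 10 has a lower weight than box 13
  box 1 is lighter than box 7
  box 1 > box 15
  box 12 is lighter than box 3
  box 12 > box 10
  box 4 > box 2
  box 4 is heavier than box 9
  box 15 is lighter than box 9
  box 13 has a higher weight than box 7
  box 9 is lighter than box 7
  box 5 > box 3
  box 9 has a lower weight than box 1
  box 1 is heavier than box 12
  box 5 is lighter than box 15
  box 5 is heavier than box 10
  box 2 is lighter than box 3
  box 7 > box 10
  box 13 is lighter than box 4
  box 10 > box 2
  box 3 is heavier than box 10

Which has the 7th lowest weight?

The consecutive relations fix a unique order: box 2 < box 10 < box 12 < box 3 < box 5 < box 15 < box 9 < box 1 < box 7 < box 13 < box 4.
Counting 7 from the smallest end gives box 9.

box 9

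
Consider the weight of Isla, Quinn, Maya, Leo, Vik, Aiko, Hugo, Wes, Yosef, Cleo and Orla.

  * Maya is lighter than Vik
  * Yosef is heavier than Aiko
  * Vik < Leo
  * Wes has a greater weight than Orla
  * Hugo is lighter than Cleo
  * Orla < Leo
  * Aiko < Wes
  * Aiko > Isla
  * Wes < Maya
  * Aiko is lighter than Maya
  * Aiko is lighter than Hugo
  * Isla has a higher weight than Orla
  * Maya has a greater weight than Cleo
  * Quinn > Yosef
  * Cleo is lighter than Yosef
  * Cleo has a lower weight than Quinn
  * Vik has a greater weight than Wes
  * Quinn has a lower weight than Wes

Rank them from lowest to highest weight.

Orla < Isla < Aiko < Hugo < Cleo < Yosef < Quinn < Wes < Maya < Vik < Leo

Nothing is placed below Orla, so it is least; from there Orla < Isla; Isla < Aiko; Aiko < Hugo; Hugo < Cleo; Cleo < Yosef; Yosef < Quinn; Quinn < Wes; Wes < Maya; Maya < Vik; Vik < Leo, each given directly.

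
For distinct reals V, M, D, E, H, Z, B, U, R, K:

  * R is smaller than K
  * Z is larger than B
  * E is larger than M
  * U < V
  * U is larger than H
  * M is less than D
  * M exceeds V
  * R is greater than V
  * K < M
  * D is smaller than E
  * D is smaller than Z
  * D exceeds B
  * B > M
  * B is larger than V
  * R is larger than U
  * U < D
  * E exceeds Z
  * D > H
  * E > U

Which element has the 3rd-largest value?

Piecing the relations together gives one ordering: H < U < V < R < K < M < B < D < Z < E.
Counting 3 from the largest end gives D.

D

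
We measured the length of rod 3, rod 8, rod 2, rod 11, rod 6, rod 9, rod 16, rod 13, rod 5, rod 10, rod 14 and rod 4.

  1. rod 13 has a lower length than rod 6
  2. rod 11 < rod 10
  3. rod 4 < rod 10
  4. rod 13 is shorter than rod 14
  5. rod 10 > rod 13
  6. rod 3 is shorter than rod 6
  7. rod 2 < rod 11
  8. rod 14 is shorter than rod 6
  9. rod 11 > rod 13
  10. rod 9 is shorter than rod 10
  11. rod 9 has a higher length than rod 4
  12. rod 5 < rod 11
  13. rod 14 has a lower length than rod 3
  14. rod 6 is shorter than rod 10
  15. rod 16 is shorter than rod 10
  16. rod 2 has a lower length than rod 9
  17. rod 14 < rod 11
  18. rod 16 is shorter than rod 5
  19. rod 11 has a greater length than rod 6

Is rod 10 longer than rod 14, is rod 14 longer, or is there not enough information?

rod 10

The relevant relations are rod 14 < rod 3; rod 3 < rod 6; rod 6 < rod 11; rod 11 < rod 10.
Together: rod 14 < rod 3 < rod 6 < rod 11 < rod 10.
So rod 10 is longer.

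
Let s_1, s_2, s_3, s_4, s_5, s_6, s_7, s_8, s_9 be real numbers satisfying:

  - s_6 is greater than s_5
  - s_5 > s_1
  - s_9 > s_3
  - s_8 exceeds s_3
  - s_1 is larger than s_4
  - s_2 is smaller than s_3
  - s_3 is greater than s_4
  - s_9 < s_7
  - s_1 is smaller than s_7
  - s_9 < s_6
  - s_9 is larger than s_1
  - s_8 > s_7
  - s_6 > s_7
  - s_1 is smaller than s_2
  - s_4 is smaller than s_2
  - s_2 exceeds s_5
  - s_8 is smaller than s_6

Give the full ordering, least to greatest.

s_4 < s_1 < s_5 < s_2 < s_3 < s_9 < s_7 < s_8 < s_6

Nothing is placed below s_4, so it is least; from there s_4 < s_1; s_1 < s_5; s_5 < s_2; s_2 < s_3; s_3 < s_9; s_9 < s_7; s_7 < s_8; s_8 < s_6, each given directly.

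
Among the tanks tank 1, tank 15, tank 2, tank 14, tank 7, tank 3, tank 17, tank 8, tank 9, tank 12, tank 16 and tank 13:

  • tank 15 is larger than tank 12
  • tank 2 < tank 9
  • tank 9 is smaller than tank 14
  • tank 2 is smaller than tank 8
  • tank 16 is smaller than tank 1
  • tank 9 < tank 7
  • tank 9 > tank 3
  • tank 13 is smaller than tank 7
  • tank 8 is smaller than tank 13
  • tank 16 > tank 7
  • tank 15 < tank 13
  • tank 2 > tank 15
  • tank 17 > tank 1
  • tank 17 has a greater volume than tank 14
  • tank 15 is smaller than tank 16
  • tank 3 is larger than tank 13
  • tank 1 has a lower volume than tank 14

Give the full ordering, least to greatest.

tank 12 < tank 15 < tank 2 < tank 8 < tank 13 < tank 3 < tank 9 < tank 7 < tank 16 < tank 1 < tank 14 < tank 17

Nothing is placed below tank 12, so it is least; from there tank 12 < tank 15; tank 15 < tank 2; tank 2 < tank 8; tank 8 < tank 13; tank 13 < tank 3; tank 3 < tank 9; tank 9 < tank 7; tank 7 < tank 16; tank 16 < tank 1; tank 1 < tank 14; tank 14 < tank 17, each given directly.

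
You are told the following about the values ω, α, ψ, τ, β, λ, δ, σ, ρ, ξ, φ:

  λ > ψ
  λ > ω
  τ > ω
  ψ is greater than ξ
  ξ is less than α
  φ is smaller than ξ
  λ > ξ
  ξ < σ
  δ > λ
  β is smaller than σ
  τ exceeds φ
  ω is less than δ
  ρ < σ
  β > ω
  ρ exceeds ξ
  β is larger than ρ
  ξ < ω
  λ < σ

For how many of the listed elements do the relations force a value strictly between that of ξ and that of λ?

Chaining upward from ξ reaches: ω, α, ρ, β, τ, ψ, δ, σ.
Chaining downward from λ reaches: φ, ω, ψ.
Strictly between ξ and λ are those in both lists: ω, ψ — 2 elements.

2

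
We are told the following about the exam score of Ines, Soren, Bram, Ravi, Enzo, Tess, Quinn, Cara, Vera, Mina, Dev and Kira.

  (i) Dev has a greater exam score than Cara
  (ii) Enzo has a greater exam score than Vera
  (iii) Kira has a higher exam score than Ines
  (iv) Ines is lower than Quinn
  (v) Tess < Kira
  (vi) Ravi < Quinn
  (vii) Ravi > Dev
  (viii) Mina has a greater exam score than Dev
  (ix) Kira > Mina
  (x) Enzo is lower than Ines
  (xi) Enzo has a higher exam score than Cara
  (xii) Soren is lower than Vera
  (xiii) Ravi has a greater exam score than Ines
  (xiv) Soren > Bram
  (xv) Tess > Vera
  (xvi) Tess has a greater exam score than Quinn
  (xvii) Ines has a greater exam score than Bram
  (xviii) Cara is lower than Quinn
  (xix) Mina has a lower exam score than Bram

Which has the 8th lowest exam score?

The consecutive relations fix a unique order: Cara < Dev < Mina < Bram < Soren < Vera < Enzo < Ines < Ravi < Quinn < Tess < Kira.
Counting 8 from the smallest end gives Ines.

Ines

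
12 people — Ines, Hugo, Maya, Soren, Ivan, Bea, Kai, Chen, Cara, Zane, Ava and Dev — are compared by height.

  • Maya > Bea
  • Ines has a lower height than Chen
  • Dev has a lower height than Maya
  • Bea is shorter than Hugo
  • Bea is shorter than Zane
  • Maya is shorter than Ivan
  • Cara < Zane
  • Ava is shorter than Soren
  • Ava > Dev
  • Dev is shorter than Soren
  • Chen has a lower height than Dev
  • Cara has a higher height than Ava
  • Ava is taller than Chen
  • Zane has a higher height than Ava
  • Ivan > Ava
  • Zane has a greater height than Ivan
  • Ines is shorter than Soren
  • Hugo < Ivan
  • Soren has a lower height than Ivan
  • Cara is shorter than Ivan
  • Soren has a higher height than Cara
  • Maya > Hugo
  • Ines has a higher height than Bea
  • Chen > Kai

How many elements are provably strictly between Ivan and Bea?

8

The relations place Bea below Ivan. An element lies strictly between them when it is forced above Bea and also forced below Ivan.
Above Bea: {Ines, Chen, Hugo, Dev, Ava, Maya, Cara, Soren, Zane}. Below Ivan: {Kai, Ines, Chen, Hugo, Dev, Ava, Maya, Cara, Soren}.
Intersection: {Ines, Chen, Hugo, Dev, Ava, Maya, Cara, Soren} — 8.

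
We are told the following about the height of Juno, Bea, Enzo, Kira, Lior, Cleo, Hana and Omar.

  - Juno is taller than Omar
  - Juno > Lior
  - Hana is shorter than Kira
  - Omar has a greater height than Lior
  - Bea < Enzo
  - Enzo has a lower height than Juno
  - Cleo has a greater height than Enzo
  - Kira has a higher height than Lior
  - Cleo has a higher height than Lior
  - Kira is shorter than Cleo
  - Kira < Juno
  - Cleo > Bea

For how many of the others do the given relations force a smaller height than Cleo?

From Cleo the given relations immediately reach Lior, Bea, Kira, Enzo.
From those, Hana — 5 in total.
Nothing else is reachable below Cleo; 5 in all.

5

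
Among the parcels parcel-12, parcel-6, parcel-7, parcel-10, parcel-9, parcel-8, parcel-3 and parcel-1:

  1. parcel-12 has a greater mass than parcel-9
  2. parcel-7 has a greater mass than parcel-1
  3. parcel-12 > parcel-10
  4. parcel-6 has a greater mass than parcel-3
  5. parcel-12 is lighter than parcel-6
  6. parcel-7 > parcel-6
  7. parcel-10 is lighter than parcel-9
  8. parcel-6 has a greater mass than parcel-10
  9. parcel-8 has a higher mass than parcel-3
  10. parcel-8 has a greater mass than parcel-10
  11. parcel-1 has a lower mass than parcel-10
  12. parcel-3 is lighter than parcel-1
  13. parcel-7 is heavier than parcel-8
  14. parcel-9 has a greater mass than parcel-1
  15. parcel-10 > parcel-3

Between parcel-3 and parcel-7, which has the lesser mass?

Chaining the given relations: parcel-3 < parcel-1 < parcel-9 < parcel-12 < parcel-6 < parcel-7.
So parcel-3 < parcel-7; parcel-3 is the lighter of the two.

parcel-3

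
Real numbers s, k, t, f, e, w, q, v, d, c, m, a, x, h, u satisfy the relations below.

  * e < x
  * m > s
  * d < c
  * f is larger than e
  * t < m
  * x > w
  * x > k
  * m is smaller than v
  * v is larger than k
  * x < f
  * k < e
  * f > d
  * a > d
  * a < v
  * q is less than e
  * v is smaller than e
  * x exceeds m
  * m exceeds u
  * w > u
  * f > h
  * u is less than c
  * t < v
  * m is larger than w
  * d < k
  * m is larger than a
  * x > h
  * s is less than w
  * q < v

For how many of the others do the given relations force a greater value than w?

The elements the relations force above w are m, v, e, x, f — no chain reaches any other.
That is 5.

5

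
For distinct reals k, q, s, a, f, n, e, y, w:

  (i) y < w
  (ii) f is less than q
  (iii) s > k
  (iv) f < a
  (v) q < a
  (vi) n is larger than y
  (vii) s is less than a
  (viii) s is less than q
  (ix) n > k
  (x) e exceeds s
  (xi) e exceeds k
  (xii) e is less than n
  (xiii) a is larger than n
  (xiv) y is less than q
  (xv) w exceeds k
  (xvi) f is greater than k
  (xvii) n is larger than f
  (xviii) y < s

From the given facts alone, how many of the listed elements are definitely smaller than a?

From a the given relations immediately reach s, f, q, n.
From those, y, k, e — 7 in total.
Nothing else is reachable below a; 7 in all.

7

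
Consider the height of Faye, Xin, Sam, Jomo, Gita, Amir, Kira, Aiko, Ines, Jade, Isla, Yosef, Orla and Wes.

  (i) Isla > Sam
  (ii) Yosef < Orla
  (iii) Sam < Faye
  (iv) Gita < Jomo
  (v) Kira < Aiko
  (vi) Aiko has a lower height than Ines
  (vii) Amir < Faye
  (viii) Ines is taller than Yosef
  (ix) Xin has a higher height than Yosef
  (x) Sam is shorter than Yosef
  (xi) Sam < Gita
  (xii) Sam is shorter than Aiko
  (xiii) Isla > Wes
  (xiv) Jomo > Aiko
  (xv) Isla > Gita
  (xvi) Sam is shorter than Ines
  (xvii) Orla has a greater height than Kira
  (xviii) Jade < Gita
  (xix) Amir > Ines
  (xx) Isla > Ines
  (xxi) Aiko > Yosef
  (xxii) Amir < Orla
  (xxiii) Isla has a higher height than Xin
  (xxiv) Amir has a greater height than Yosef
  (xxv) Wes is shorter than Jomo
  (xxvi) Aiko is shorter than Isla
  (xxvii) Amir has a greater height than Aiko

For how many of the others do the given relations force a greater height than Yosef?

From Yosef the given relations immediately reach Xin, Aiko, Ines, Amir, Orla.
From those, Faye, Isla, Jomo — 8 in total.
Nothing else is reachable above Yosef; 8 in all.

8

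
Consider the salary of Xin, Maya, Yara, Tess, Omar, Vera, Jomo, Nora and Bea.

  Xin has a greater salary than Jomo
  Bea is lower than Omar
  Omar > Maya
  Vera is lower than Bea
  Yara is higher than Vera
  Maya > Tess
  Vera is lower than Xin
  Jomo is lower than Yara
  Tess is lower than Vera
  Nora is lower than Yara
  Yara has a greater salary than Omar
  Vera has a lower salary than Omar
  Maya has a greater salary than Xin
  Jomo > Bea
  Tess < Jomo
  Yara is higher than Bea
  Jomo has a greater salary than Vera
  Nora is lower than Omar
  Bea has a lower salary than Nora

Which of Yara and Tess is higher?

Following the relations from Tess: Tess < Vera < Bea < Jomo < Xin < Maya < Omar < Yara.
So Tess < Yara; Yara is the higher of the two.

Yara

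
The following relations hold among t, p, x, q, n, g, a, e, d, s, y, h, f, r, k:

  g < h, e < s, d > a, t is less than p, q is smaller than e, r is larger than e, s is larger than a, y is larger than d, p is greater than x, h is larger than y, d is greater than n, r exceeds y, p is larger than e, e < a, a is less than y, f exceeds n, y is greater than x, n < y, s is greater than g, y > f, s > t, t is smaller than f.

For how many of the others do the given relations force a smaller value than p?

The elements the relations force below p are t, x, q, e — no chain reaches any other.
That is 4.

4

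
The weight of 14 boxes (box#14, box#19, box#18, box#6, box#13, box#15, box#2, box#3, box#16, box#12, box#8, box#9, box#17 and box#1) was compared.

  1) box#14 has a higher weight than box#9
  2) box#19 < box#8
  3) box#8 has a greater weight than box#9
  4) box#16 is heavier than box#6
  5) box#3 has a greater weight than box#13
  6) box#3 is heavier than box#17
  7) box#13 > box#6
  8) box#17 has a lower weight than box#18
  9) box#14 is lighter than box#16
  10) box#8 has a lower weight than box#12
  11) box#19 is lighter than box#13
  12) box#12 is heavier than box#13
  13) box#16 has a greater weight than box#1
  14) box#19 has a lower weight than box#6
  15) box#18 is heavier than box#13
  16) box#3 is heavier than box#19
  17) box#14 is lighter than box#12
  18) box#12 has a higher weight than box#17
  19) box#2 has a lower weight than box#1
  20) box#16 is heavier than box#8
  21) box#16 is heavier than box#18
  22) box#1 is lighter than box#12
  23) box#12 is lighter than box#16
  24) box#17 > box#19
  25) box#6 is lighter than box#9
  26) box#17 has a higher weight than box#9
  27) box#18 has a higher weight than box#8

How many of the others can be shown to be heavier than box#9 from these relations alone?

The elements the relations force above box#9 are box#8, box#17, box#14, box#3, box#12, box#18, box#16 — no chain reaches any other.
That is 7.

7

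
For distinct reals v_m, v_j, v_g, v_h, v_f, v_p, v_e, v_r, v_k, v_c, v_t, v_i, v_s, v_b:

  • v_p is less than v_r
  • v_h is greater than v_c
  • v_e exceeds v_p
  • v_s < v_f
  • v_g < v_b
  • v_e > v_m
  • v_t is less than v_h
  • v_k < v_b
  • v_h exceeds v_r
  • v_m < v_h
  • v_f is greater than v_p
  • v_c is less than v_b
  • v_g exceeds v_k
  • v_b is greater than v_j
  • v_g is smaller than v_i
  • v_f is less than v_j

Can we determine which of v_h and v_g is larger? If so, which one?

Following every chain through v_g: above v_g we get v_i, v_b; below v_g we get v_k.
v_h is not reached, and no chain runs the other way from v_h to v_g.
So the given relations leave the order of v_g and v_h undetermined.

undetermined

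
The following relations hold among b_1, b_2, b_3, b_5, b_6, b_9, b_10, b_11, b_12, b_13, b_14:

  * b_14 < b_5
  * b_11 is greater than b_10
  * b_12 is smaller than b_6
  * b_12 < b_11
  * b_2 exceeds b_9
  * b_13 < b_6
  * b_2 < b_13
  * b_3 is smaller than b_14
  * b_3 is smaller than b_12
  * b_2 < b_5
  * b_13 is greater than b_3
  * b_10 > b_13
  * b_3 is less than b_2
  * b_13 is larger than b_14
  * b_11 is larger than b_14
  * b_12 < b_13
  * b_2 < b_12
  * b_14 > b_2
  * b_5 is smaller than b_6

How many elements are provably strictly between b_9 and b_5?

The relations place b_9 below b_5. An element lies strictly between them when it is forced above b_9 and also forced below b_5.
Above b_9: {b_2, b_14, b_12, b_13, b_6, b_10, b_11}. Below b_5: {b_3, b_2, b_14}.
Intersection: {b_2, b_14} — 2.

2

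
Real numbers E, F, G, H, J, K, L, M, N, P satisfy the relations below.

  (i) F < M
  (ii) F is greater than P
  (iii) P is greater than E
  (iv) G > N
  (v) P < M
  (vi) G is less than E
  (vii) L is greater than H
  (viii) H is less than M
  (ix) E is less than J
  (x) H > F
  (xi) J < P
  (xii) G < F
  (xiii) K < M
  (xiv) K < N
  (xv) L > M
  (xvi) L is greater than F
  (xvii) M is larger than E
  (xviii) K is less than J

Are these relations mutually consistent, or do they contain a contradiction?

consistent

The single ordering K < N < G < E < J < P < F < H < M < L satisfies every listed relation, so no contradiction arises.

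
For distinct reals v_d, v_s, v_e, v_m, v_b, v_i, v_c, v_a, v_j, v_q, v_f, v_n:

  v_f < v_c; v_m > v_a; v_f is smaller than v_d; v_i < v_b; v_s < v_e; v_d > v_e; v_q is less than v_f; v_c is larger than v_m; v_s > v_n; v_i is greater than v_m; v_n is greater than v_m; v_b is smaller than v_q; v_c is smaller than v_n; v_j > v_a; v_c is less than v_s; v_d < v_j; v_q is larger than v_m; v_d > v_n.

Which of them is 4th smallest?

v_b

The consecutive relations fix a unique order: v_a < v_m < v_i < v_b < v_q < v_f < v_c < v_n < v_s < v_e < v_d < v_j.
Counting 4 from the smallest end gives v_b.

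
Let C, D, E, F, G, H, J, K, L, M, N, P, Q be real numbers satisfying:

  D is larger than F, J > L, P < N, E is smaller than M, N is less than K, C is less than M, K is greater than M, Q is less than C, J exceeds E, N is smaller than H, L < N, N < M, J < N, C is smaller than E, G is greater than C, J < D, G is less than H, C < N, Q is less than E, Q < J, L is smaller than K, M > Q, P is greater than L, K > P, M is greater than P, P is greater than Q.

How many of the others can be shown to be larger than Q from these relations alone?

10

From Q the given relations immediately reach C, E, J, P, M.
From those, G, N, D, K — 9 in total.
From those, H — 10 in total.
Nothing else is reachable above Q; 10 in all.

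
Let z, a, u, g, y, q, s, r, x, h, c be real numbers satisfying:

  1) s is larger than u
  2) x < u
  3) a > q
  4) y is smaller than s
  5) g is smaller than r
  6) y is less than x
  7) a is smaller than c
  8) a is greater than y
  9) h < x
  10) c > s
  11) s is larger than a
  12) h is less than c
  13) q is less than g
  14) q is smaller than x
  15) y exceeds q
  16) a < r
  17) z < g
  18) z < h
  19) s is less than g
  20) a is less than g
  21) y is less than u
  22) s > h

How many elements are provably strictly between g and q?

5

Chaining upward from q reaches: y, a, x, u, s, c, r.
Chaining downward from g reaches: z, h, y, a, x, u, s.
Strictly between q and g are those in both lists: y, a, x, u, s — 5 elements.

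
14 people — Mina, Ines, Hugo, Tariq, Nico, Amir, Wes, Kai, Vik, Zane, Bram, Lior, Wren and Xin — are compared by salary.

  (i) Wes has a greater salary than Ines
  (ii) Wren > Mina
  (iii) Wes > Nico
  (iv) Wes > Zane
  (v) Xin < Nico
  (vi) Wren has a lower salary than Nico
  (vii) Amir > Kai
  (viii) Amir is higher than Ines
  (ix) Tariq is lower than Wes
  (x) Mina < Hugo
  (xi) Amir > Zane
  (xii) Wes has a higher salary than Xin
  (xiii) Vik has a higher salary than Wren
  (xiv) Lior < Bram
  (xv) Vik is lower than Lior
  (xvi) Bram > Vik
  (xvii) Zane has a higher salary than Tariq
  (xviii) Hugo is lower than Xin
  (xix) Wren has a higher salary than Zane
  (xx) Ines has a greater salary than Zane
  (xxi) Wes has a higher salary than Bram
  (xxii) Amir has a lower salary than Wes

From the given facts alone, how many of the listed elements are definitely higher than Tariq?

From Tariq the given relations immediately reach Zane, Wes.
From those, Ines, Wren, Amir — 5 in total.
From those, Vik, Nico — 7 in total.
From those, Lior, Bram — 9 in total.
No other element is forced above Tariq by the given relations, so the count is 9.

9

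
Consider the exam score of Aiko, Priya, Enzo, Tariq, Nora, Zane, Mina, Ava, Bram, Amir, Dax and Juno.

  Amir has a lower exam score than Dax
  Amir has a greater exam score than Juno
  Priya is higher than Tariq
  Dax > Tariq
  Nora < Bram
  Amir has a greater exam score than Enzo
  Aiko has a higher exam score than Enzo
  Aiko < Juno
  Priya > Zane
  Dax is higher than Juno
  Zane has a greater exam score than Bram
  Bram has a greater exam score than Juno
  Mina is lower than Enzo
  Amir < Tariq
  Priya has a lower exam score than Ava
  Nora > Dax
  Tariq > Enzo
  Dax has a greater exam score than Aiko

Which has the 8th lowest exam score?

Chaining the given pairs: Mina < Enzo < Aiko < Juno < Amir < Tariq < Dax < Nora < Bram < Zane < Priya < Ava.
Counting 8 from the smallest end gives Nora.

Nora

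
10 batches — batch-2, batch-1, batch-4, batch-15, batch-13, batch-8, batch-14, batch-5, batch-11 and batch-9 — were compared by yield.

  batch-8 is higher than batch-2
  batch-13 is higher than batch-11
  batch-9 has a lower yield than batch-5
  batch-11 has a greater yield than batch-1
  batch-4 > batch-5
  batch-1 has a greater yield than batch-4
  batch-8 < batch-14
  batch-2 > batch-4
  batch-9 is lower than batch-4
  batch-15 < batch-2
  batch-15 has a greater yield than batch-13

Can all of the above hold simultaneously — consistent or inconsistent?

Every relation is compatible with batch-9 < batch-5 < batch-4 < batch-1 < batch-11 < batch-13 < batch-15 < batch-2 < batch-8 < batch-14; the set is consistent.

consistent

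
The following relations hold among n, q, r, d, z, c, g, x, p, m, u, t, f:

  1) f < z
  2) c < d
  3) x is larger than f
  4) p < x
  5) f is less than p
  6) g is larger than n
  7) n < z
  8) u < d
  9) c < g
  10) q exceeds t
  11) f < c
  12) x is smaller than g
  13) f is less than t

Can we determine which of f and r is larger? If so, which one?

undetermined

Following every chain through f: above f we get t, c, p, x, z, g, d, q.
r is not reached, and no chain runs the other way from r to f.
So the given relations leave the order of f and r undetermined.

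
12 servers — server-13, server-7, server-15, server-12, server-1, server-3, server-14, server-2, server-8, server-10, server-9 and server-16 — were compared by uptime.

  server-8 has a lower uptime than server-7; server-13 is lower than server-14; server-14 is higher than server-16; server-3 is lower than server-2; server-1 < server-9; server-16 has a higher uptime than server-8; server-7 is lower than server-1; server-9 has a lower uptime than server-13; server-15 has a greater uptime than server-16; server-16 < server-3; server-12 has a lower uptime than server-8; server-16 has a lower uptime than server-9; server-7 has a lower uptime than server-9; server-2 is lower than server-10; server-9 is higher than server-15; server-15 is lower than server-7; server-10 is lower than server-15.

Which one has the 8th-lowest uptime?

Piecing the relations together gives one ordering: server-12 < server-8 < server-16 < server-3 < server-2 < server-10 < server-15 < server-7 < server-1 < server-9 < server-13 < server-14.
The 8th smallest is server-7.

server-7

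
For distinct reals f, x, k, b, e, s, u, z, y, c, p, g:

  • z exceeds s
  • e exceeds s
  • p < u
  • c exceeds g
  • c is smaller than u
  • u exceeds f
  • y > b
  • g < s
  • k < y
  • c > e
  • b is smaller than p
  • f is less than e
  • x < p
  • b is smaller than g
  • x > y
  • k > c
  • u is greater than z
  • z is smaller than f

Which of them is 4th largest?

The consecutive relations fix a unique order: b < g < s < z < f < e < c < k < y < x < p < u.
The 4th largest is y.

y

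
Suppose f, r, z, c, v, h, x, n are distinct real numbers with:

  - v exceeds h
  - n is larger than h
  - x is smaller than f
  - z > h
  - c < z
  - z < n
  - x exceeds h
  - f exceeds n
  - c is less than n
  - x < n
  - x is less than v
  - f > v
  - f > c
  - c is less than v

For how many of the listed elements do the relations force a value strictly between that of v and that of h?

The relations place h below v. An element lies strictly between them when it is forced above h and also forced below v.
Above h: {x, z, n, f}. Below v: {c, x}.
Intersection: {x} — 1.

1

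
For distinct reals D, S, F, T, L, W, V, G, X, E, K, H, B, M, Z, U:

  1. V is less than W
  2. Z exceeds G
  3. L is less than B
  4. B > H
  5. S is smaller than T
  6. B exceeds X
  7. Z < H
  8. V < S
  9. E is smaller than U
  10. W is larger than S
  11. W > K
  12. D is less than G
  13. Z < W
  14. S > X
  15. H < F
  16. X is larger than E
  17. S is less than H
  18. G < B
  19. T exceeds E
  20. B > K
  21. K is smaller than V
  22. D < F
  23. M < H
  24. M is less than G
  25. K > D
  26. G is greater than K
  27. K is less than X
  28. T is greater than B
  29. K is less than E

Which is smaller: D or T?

D

D < K and K < E give D < E.
With E < X: D < K < E < X.
With X < B: D < K < E < X < B.
Then B < T extends the chain to T.
So D < T; D is the smaller of the two.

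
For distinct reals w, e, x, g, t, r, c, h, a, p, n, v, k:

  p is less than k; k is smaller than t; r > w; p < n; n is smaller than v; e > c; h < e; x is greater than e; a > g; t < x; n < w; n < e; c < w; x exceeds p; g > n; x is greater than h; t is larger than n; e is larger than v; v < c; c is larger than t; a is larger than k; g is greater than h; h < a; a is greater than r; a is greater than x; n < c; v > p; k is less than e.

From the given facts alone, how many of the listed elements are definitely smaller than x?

8

The elements the relations force below x are p, h, n, k, v, t, c, e — no chain reaches any other.
That is 8.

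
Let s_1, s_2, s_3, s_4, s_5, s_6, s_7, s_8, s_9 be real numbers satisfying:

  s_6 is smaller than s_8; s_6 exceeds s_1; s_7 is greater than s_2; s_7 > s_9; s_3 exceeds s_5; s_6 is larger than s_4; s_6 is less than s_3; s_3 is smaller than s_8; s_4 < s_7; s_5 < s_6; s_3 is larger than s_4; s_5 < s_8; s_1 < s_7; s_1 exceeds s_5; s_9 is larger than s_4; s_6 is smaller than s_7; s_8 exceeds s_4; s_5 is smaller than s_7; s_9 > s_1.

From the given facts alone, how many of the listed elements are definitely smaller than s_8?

The elements the relations force below s_8 are s_4, s_5, s_1, s_6, s_3 — no chain reaches any other.
That is 5.

5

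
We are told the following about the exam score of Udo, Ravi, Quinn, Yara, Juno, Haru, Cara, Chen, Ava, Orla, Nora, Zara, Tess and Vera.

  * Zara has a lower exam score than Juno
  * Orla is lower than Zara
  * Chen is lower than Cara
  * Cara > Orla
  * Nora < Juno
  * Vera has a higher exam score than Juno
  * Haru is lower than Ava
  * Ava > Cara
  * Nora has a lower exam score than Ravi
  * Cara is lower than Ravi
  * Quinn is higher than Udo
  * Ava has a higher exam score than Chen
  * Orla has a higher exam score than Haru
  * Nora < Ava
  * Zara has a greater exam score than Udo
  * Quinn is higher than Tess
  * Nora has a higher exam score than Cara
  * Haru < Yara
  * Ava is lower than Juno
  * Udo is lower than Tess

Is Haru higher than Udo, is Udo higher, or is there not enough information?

Following every chain through Haru: above Haru we get Orla, Cara, Nora, Ava, Zara, Ravi, Yara, Juno, Vera.
Udo is not reached, and no chain runs the other way from Udo to Haru.
So the given relations leave the order of Haru and Udo undetermined.

undetermined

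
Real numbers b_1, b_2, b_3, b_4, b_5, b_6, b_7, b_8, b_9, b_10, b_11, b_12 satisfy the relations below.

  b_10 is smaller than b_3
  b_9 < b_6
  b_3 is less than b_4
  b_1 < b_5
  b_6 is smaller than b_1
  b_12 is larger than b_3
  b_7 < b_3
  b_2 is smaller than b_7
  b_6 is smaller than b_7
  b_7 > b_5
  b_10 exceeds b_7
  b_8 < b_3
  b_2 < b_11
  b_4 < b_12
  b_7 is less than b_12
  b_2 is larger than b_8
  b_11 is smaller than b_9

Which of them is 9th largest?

Chaining the given pairs: b_8 < b_2 < b_11 < b_9 < b_6 < b_1 < b_5 < b_7 < b_10 < b_3 < b_4 < b_12.
Counting 9 from the largest end gives b_9.

b_9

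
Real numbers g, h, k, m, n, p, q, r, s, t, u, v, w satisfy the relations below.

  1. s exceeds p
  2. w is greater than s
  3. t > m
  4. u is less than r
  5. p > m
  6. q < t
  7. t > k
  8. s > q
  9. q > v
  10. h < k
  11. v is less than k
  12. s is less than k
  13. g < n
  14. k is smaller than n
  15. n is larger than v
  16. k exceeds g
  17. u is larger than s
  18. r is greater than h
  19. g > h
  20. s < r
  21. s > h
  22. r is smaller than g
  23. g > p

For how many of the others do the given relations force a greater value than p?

Directly above p: s, g.
One step further: u, r, k, n, w (7 so far).
One step further: t (8 so far).
No other element is forced above p by the given relations, so the count is 8.

8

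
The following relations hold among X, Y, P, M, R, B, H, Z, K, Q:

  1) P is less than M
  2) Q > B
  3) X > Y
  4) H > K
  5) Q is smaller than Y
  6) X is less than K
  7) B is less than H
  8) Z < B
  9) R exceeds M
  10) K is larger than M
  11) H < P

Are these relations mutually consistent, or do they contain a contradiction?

We have M < K stated directly, yet also K < H < P < M by chaining the others — so K < M. Contradiction.

inconsistent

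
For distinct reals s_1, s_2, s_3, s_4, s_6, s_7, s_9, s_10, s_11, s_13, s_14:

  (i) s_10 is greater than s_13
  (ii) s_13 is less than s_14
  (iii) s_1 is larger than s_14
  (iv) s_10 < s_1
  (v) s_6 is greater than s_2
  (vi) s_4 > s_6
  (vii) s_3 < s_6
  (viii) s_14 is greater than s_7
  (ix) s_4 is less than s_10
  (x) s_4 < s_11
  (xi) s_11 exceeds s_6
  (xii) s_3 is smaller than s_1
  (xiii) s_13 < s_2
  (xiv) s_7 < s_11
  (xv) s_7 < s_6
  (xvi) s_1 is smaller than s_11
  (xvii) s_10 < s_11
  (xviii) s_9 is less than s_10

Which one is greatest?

s_13 is not greatest since s_13 < s_2; s_3 is not greatest since s_3 < s_6; s_9 is not greatest since s_9 < s_10; s_7 is not greatest since s_7 < s_11; s_2 is not greatest since s_2 < s_6; s_6 is not greatest since s_6 < s_4; s_14 is not greatest since s_14 < s_1; s_4 is not greatest since s_4 < s_11; s_10 is not greatest since s_10 < s_11; s_1 is not greatest since s_1 < s_11.
Only s_11 has nothing above it, so s_11 is the greatest.

s_11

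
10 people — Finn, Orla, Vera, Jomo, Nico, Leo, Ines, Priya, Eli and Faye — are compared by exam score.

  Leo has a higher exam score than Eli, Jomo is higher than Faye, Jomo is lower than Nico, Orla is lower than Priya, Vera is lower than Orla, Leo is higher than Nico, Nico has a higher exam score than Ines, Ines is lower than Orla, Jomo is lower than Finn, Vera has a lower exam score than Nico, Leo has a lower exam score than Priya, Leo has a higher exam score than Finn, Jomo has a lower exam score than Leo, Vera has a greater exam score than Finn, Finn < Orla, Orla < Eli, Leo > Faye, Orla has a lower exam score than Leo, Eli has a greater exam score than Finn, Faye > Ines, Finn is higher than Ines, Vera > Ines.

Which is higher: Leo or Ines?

Ines < Faye < Jomo < Finn < Vera < Orla < Eli < Leo, by transitivity through Faye, Jomo, Finn, Vera, Orla, Eli.
So Ines < Leo; Leo is the higher of the two.

Leo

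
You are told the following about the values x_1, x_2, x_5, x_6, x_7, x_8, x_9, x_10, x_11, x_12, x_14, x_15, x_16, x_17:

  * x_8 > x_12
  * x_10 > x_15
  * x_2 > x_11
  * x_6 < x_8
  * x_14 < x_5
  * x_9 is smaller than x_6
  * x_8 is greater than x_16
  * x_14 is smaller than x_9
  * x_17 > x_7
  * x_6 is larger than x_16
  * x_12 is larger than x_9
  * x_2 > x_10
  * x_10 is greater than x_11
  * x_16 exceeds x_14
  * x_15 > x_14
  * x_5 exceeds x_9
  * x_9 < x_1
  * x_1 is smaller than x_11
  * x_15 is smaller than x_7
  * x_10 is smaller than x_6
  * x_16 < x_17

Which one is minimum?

x_14

Chaining upward from x_14: directly above it, x_9, x_15, x_5, x_16; then x_1, x_12, x_7, x_10, x_6, x_17, x_8; then x_11, x_2.
That covers every other element, and nothing is given below x_14, so x_14 is the minimum.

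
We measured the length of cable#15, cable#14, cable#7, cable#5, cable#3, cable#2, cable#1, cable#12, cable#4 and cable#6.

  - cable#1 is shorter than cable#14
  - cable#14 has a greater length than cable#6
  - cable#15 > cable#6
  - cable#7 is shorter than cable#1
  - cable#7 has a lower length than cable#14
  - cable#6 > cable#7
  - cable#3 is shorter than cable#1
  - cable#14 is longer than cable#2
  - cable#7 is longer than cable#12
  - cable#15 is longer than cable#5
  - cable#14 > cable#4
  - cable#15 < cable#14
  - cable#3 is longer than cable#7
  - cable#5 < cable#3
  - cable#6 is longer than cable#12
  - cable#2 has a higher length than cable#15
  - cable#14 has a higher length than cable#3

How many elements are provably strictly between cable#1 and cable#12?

2

The relations place cable#12 below cable#1. An element lies strictly between them when it is forced above cable#12 and also forced below cable#1.
Above cable#12: {cable#7, cable#6, cable#3, cable#15, cable#2, cable#14}. Below cable#1: {cable#7, cable#5, cable#3}.
Intersection: {cable#7, cable#3} — 2.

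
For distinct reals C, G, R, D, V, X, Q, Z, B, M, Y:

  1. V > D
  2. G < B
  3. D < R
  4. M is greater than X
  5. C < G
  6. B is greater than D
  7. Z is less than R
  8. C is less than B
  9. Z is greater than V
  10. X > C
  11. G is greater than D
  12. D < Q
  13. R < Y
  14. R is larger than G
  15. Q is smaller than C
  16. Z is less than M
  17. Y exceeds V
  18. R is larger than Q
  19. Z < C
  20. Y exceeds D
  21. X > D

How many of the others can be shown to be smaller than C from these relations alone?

4

Directly below C: Q, Z.
One step further: D, V (4 so far).
No other element is forced below C by the given relations, so the count is 4.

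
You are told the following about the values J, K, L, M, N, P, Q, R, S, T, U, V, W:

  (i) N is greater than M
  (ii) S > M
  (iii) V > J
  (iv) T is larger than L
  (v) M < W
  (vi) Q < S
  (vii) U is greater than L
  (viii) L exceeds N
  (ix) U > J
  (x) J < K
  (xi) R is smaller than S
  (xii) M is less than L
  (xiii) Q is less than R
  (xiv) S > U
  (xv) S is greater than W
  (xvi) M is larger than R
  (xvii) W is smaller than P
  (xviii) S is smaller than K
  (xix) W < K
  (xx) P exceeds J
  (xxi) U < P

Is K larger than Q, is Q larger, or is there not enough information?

K

Q < R < M < N < L < U < S < K, by transitivity through R, M, N, L, U, S.
So K is larger.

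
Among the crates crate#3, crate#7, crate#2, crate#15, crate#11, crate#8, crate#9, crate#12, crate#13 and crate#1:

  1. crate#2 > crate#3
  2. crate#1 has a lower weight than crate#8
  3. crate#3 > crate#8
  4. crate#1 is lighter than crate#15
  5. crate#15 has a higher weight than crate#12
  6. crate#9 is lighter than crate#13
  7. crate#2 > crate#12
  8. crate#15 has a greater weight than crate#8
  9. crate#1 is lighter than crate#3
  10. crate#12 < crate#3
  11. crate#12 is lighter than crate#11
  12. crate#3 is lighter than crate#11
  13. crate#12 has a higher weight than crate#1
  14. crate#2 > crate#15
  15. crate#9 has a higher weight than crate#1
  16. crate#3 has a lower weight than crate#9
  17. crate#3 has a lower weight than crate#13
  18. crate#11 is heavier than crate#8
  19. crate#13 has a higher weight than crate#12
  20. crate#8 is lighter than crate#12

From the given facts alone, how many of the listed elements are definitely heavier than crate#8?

7

Directly above crate#8: crate#12, crate#3, crate#11, crate#15.
One step further: crate#9, crate#13, crate#2 (7 so far).
Nothing else is reachable above crate#8; 7 in all.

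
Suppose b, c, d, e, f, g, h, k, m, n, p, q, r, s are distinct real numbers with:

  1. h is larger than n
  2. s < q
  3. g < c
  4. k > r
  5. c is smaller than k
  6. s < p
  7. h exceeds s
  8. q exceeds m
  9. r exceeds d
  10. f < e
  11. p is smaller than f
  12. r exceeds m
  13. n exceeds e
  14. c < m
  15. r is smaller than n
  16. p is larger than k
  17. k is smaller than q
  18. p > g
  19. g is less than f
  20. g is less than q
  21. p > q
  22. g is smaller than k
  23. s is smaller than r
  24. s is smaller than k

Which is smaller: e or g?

Chaining the given relations: g < c < m < r < k < q < p < f < e.
So g < e; g is the smaller of the two.

g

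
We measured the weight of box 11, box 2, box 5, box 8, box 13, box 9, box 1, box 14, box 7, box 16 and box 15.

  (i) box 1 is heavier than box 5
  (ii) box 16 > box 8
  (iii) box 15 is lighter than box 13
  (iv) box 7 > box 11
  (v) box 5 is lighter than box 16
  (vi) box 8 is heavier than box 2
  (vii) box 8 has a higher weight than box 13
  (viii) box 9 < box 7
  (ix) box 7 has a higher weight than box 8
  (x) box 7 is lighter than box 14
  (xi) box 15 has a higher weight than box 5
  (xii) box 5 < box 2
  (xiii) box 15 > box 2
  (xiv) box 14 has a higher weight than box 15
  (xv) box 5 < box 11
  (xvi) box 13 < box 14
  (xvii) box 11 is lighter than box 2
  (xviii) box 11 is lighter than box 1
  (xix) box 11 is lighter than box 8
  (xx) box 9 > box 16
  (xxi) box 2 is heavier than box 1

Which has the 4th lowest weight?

box 2

The consecutive relations fix a unique order: box 5 < box 11 < box 1 < box 2 < box 15 < box 13 < box 8 < box 16 < box 9 < box 7 < box 14.
Counting 4 from the smallest end gives box 2.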